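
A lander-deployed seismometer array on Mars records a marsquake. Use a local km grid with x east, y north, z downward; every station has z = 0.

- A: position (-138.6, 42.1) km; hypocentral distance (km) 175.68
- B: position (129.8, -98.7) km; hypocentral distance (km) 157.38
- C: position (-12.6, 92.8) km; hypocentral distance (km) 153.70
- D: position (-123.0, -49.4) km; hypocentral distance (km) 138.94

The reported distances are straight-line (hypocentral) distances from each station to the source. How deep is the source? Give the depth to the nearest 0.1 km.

Each station gives a sphere (x−x_i)² + (y−y_i)² + z² = d_i² (stations at z=0).
Subtracting the A sphere from B and C: z² cancels, leaving linear equations in x and y:
536.8 x − 281.6 y = 11702.36
252.0 x + 101.4 y = -4972.00
Solving: x ≈ -1.703, y ≈ -44.802 km (keep extra digits for the depth step; rounded: -1.7, -44.8).
Then from the A sphere: z² = 175.68² − (x + 138.6)² − (y − 42.1)² with x = -1.703, y = -44.802, so z ≈ 67.607 ≈ 67.6 km.

67.6 km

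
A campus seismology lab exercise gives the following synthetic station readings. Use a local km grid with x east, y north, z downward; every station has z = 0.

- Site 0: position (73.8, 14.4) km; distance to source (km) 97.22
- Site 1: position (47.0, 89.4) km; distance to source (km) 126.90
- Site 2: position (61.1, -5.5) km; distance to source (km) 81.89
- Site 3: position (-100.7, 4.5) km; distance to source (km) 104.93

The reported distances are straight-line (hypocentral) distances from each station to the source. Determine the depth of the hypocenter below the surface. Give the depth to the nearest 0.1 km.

Each station gives a sphere (x−x_i)² + (y−y_i)² + z² = d_i² (stations at z=0).
Subtracting the Site 0 sphere from Site 1 and Site 2: z² cancels, leaving linear equations in x and y:
-53.6 x + 150.0 y = -2104.32
-25.4 x − 39.8 y = 855.42
Solving: x ≈ -7.498, y ≈ -16.708 km (keep extra digits for the depth step; rounded: -7.5, -16.7).
Then from the Site 0 sphere: z² = 97.22² − (x − 73.8)² − (y − 14.4)² with x = -7.498, y = -16.708, so z ≈ 43.297 ≈ 43.3 km.
Check against Site 3 (with the unrounded solution): distance 104.93 ≈ 104.93 km. ✓

depth ≈ 43.3 km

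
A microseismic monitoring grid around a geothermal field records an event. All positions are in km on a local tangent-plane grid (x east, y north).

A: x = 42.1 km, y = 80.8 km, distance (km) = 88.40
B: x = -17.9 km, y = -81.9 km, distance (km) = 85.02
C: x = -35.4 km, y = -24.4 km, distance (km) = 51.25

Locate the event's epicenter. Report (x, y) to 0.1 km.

(10.6, -1.8)

Circle about each station: (x − 42.1)² + (y − 80.8)² = 88.40²; (x + 17.9)² + (y + 81.9)² = 85.02²; (x + 35.4)² + (y + 24.4)² = 51.25².
Subtracting pairs of circle equations eliminates x²+y² and gives linear equations (the radical axes):
-120.0 x − 325.4 y = -686.87
-155.0 x − 210.4 y = -1264.53
Solving the 2×2 system: x ≈ 10.6, y ≈ -1.8 km.
Check against A (with the unrounded x, y): √((x − 42.1)²+(y − 80.8)²) = 88.40 ≈ 88.40 km. ✓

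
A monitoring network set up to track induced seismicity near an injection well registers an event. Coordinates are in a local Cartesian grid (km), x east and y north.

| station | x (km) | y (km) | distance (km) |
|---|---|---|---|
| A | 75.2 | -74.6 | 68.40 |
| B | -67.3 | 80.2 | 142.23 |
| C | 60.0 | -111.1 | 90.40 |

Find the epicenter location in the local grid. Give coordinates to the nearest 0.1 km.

Circle about each station: (x − 75.2)² + (y + 74.6)² = 68.40²; (x + 67.3)² + (y − 80.2)² = 142.23²; (x − 60.0)² + (y + 111.1)² = 90.40².
Subtracting the A equation from the B and C equations removes the quadratic terms:
-285.0 x + 309.6 y = -15809.68
-30.4 x − 73.0 y = 1229.41
Solving the 2×2 system: x ≈ 25.6, y ≈ -27.5 km.

(25.6, -27.5)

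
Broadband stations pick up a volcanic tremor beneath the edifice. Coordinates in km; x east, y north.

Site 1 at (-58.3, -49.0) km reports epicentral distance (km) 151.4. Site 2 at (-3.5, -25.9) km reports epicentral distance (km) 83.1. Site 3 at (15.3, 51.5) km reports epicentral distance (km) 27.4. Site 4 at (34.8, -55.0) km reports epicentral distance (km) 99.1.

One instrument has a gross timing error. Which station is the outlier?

Site 1

Solve using three stations at a time. Using Site 2, Site 3, Site 4 (subtract circle equations pairwise → linear system) gives (x, y) ≈ (41.7, 43.9).
Distances from that point to each station vs reported:
  Site 1: calculated 136.4 vs reported 151.4 → residual 15.0 km
  Site 2: calculated 83.1 vs reported 83.1 → residual 0.0 km
  Site 3: calculated 27.4 vs reported 27.4 → residual 0.0 km
  Site 4: calculated 99.1 vs reported 99.1 → residual 0.0 km
Site 2, Site 3, Site 4 are mutually consistent (residuals ≈ 0); Site 1 is off by 15.0 km.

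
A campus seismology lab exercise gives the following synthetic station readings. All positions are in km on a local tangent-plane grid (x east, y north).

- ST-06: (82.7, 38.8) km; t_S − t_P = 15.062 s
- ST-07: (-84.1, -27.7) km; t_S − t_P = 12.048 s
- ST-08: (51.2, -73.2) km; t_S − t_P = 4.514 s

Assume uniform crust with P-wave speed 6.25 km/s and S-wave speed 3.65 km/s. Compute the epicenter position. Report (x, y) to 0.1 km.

11.6 km east, -72.6 km north

Distance from S−P lag: d = Δt · v_P v_S / (v_P − v_S) = Δt · (6.25·3.65)/(6.25−3.65) ≈ 8.7740·Δt.
So d_ST-06 = 132.15, d_ST-07 = 105.71, d_ST-08 = 39.61 km.
Circle about each station: (x − 82.7)² + (y − 38.8)² = 132.15²; (x + 84.1)² + (y + 27.7)² = 105.71²; (x − 51.2)² + (y + 73.2)² = 39.61².
Subtracting pairs of circle equations eliminates x²+y² and gives linear equations (the radical axes):
-333.6 x − 133.0 y = 5784.39
-63.0 x − 224.0 y = 15529.62
Solving the 2×2 system: x ≈ 11.6, y ≈ -72.6 km.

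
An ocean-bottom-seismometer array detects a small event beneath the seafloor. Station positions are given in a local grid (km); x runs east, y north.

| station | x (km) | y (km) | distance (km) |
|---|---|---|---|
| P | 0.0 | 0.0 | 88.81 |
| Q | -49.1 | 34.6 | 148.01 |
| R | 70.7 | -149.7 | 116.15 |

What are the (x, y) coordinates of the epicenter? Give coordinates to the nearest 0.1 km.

(82.0, -34.1)

Circle about each station: x² + y² = 88.81²; (x + 49.1)² + (y − 34.6)² = 148.01²; (x − 70.7)² + (y + 149.7)² = 116.15².
Subtracting pairs of circle equations eliminates x²+y² and gives linear equations (the radical axes):
-98.2 x + 69.2 y = -10411.77
141.4 x − 299.4 y = 21804.97
Solving the 2×2 system: x ≈ 82.0, y ≈ -34.1 km.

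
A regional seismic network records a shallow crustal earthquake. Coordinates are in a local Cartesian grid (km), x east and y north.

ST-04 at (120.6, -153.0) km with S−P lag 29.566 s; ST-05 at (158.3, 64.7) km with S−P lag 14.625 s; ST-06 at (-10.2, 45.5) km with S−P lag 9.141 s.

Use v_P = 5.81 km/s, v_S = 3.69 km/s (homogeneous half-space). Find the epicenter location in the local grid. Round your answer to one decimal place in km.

Distance from S−P lag: d = Δt · v_P v_S / (v_P − v_S) = Δt · (5.81·3.69)/(5.81−3.69) ≈ 10.1127·Δt.
So d_ST-04 = 298.99, d_ST-05 = 147.90, d_ST-06 = 92.44 km.
Circle about each station: (x − 120.6)² + (y + 153.0)² = 298.99²; (x − 158.3)² + (y − 64.7)² = 147.90²; (x + 10.2)² + (y − 45.5)² = 92.44².
Subtracting the ST-04 equation from the ST-05 and ST-06 equations removes the quadratic terms:
75.4 x + 435.4 y = 58812.23
-261.6 x + 397.0 y = 45070.80
Solving the 2×2 system: x ≈ 25.9, y ≈ 130.6 km.
Check against ST-04 (with the unrounded x, y): √((x − 120.6)²+(y + 153.0)²) = 298.99 ≈ 298.99 km. ✓

x ≈ 25.9 km, y ≈ 130.6 km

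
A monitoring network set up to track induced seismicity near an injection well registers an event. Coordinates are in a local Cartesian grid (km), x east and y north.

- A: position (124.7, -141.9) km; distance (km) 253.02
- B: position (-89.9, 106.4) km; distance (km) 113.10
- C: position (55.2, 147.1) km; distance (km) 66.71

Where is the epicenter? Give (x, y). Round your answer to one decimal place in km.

Circle about each station: (x − 124.7)² + (y + 141.9)² = 253.02²; (x + 89.9)² + (y − 106.4)² = 113.10²; (x − 55.2)² + (y − 147.1)² = 66.71².
Subtracting pairs of circle equations eliminates x²+y² and gives linear equations (the radical axes):
-429.2 x + 496.6 y = 34944.78
-139.0 x + 578.0 y = 48568.65
Solving the 2×2 system: x ≈ 21.9, y ≈ 89.3 km.

x ≈ 21.9 km, y ≈ 89.3 km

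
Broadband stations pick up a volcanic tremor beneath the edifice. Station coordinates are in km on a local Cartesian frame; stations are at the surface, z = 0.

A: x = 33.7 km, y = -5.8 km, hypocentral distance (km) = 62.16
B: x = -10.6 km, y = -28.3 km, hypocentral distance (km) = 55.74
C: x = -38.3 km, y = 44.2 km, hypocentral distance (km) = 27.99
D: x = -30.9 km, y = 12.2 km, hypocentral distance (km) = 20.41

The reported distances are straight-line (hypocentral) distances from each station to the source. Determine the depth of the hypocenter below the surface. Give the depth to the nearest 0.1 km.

8.9 km

Each station gives a sphere (x−x_i)² + (y−y_i)² + z² = d_i² (stations at z=0).
Subtracting the A sphere from B and C: z² cancels, leaving linear equations in x and y:
-88.6 x − 45.0 y = 500.84
-144.0 x + 100.0 y = 5331.63
Solving: x ≈ -18.905, y ≈ 26.093 km (keep extra digits for the depth step; rounded: -18.9, 26.1).
Then from the A sphere: z² = 62.16² − (x − 33.7)² − (y + 5.8)² with x = -18.905, y = 26.093, so z ≈ 8.912 ≈ 8.9 km.
Check against D (with the unrounded solution): distance 20.40 ≈ 20.41 km. ✓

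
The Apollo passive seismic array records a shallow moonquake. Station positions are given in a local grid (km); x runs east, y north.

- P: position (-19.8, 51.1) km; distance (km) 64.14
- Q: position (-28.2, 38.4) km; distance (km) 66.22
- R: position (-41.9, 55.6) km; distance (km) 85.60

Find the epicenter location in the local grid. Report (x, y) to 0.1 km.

Circle about each station: (x + 19.8)² + (y − 51.1)² = 64.14²; (x + 28.2)² + (y − 38.4)² = 66.22²; (x + 41.9)² + (y − 55.6)² = 85.60².
Subtracting the P equation from the Q and R equations removes the quadratic terms:
-16.8 x − 25.4 y = -1004.60
-44.2 x + 9.0 y = -1369.70
Solving the 2×2 system: x ≈ 34.4, y ≈ 16.8 km.
Check against P (with the unrounded x, y): √((x + 19.8)²+(y − 51.1)²) = 64.15 ≈ 64.14 km. ✓

x ≈ 34.4 km, y ≈ 16.8 km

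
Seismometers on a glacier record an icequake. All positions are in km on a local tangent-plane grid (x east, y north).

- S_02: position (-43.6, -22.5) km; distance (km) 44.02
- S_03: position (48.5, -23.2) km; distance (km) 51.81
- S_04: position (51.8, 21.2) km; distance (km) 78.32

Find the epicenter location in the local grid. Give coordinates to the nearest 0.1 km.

Circle about each station: (x + 43.6)² + (y + 22.5)² = 44.02²; (x − 48.5)² + (y + 23.2)² = 51.81²; (x − 51.8)² + (y − 21.2)² = 78.32².
Subtracting the S_02 equation from the S_03 and S_04 equations removes the quadratic terms:
184.2 x − 1.4 y = -263.24
190.8 x + 87.4 y = -3470.79
Solving the 2×2 system: x ≈ -1.7, y ≈ -36.0 km.

x ≈ -1.7 km, y ≈ -36.0 km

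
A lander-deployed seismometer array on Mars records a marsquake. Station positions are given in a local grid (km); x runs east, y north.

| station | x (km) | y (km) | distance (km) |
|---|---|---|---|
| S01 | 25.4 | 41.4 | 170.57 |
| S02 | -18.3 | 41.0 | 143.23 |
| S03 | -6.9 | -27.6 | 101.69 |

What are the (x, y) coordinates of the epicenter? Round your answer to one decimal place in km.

(-93.5, -80.9)

Circle about each station: (x − 25.4)² + (y − 41.4)² = 170.57²; (x + 18.3)² + (y − 41.0)² = 143.23²; (x + 6.9)² + (y + 27.6)² = 101.69².
Subtracting pairs of circle equations eliminates x²+y² and gives linear equations (the radical axes):
-87.4 x − 0.8 y = 8236.06
-64.6 x − 138.0 y = 17203.52
Solving the 2×2 system: x ≈ -93.5, y ≈ -80.9 km.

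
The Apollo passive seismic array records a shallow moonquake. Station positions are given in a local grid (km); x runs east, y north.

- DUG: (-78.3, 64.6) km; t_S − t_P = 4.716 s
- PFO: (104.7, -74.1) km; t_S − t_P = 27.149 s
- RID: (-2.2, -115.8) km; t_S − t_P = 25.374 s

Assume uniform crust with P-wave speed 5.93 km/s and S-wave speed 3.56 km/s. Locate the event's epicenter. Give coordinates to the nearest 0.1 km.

Distance from S−P lag: d = Δt · v_P v_S / (v_P − v_S) = Δt · (5.93·3.56)/(5.93−3.56) ≈ 8.9075·Δt.
So d_DUG = 42.01, d_PFO = 241.83, d_RID = 226.02 km.
Circle about each station: (x + 78.3)² + (y − 64.6)² = 42.01²; (x − 104.7)² + (y + 74.1)² = 241.83²; (x + 2.2)² + (y + 115.8)² = 226.02².
Subtracting pairs of circle equations eliminates x²+y² and gives linear equations (the radical axes):
366.0 x − 277.4 y = -50568.06
152.2 x − 360.8 y = -46209.77
Solving the 2×2 system: x ≈ -60.4, y ≈ 102.6 km.

(-60.4, 102.6)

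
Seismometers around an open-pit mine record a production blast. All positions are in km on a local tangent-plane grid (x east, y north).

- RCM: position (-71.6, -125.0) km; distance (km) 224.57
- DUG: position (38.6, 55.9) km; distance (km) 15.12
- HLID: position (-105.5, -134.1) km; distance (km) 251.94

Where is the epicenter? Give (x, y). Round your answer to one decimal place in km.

Circle about each station: (x + 71.6)² + (y + 125.0)² = 224.57²; (x − 38.6)² + (y − 55.9)² = 15.12²; (x + 105.5)² + (y + 134.1)² = 251.94².
Subtracting the RCM equation from the DUG and HLID equations removes the quadratic terms:
220.4 x + 361.8 y = 34066.28
-67.8 x − 18.2 y = -4680.58
Solving the 2×2 system: x ≈ 52.3, y ≈ 62.3 km.

52.3 km east, 62.3 km north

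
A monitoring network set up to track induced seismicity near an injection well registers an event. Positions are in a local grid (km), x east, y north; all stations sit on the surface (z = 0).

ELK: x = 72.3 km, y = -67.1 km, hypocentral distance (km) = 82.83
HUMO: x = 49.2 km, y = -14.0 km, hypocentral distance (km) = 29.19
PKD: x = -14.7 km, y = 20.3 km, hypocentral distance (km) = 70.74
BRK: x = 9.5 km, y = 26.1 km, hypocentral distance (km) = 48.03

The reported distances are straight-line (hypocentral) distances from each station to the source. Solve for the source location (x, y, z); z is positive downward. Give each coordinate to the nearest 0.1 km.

(55.4, 13.7, 6.8)

Each station gives a sphere (x−x_i)² + (y−y_i)² + z² = d_i² (stations at z=0).
Subtracting the ELK sphere from HUMO and PKD: z² cancels, leaving linear equations in x and y:
-46.2 x + 106.2 y = -1104.31
-174.0 x + 174.8 y = -7244.86
Solving: x ≈ 55.404, y ≈ 13.704 km (keep extra digits for the depth step; rounded: 55.4, 13.7).
Then from the ELK sphere: z² = 82.83² − (x − 72.3)² − (y + 67.1)² with x = 55.404, y = 13.704, so z ≈ 6.786 ≈ 6.8 km.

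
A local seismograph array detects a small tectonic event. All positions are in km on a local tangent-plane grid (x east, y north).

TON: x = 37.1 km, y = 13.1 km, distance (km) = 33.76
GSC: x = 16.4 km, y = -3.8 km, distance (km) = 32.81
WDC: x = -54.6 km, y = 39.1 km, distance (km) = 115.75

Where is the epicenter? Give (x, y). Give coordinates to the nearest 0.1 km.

Circle about each station: (x − 37.1)² + (y − 13.1)² = 33.76²; (x − 16.4)² + (y + 3.8)² = 32.81²; (x + 54.6)² + (y − 39.1)² = 115.75².
Subtracting pairs of circle equations eliminates x²+y² and gives linear equations (the radical axes):
-41.4 x − 33.8 y = -1201.38
-183.4 x + 52.0 y = -9296.37
Solving the 2×2 system: x ≈ 45.1, y ≈ -19.7 km.
Check against TON (with the unrounded x, y): √((x − 37.1)²+(y − 13.1)²) = 33.76 ≈ 33.76 km. ✓

(45.1, -19.7)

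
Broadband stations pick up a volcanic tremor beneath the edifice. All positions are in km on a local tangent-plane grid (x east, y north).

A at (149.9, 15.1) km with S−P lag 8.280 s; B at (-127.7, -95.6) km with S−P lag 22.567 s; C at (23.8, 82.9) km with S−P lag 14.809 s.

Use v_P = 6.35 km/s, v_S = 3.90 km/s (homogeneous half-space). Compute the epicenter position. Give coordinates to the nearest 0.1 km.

Distance from S−P lag: d = Δt · v_P v_S / (v_P − v_S) = Δt · (6.35·3.90)/(6.35−3.90) ≈ 10.1082·Δt.
So d_A = 83.70, d_B = 228.11, d_C = 149.69 km.
Circle about each station: (x − 149.9)² + (y − 15.1)² = 83.70²; (x + 127.7)² + (y + 95.6)² = 228.11²; (x − 23.8)² + (y − 82.9)² = 149.69².
Subtracting the A equation from the B and C equations removes the quadratic terms:
-555.2 x − 221.4 y = -42279.85
-252.2 x + 135.6 y = -30660.58
Solving the 2×2 system: x ≈ 95.5, y ≈ -48.5 km.
Check against A (with the unrounded x, y): √((x − 149.9)²+(y − 15.1)²) = 83.70 ≈ 83.70 km. ✓

x ≈ 95.5 km, y ≈ -48.5 km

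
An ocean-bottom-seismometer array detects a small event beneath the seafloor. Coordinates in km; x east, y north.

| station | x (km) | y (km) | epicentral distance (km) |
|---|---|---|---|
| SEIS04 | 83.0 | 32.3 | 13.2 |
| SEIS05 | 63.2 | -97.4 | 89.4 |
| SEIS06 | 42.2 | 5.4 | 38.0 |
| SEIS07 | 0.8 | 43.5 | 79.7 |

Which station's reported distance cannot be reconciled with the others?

SEIS05

Solve using three stations at a time. Using SEIS04, SEIS06, SEIS07 (subtract circle equations pairwise → linear system) gives (x, y) ≈ (77.1, 20.5).
Distances from that point to each station vs reported:
  SEIS04: calculated 13.2 vs reported 13.2 → residual 0.0 km
  SEIS05: calculated 118.7 vs reported 89.4 → residual 29.3 km
  SEIS06: calculated 38.0 vs reported 38.0 → residual 0.0 km
  SEIS07: calculated 79.7 vs reported 79.7 → residual 0.0 km
SEIS04, SEIS06, SEIS07 are mutually consistent (residuals ≈ 0); SEIS05 is off by 29.3 km.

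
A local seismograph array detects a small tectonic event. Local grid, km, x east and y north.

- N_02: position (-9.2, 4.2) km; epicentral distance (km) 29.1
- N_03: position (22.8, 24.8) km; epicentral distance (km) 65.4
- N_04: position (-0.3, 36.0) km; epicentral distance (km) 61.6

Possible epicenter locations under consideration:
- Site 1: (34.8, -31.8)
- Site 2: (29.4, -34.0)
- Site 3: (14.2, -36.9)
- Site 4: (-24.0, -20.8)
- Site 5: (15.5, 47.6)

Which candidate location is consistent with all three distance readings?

For each candidate, compare |candidate − station| to the reported distance:
Site 1: residuals N_02 27.8, N_03 7.5, N_04 14.7 → max 27.8 km
Site 2: residuals N_02 25.2, N_03 6.2, N_04 14.4 → max 25.2 km
Site 3: residuals N_02 18.2, N_03 3.1, N_04 12.7 → max 18.2 km
Site 4: residuals N_02 0.0, N_03 0.1, N_04 0.1 → max 0.1 km
Site 5: residuals N_02 20.8, N_03 41.5, N_04 42.0 → max 42.0 km
Only Site 4 has all residuals ≈ 0.

Site 4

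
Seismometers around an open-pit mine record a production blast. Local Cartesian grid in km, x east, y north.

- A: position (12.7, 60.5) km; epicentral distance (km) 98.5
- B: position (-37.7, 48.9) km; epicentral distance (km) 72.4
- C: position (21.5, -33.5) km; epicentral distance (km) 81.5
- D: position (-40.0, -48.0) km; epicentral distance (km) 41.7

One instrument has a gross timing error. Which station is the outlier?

Solve using three stations at a time. Using A, C, D (subtract circle equations pairwise → linear system) gives (x, y) ≈ (-56.4, -9.7).
Distances from that point to each station vs reported:
  A: calculated 98.5 vs reported 98.5 → residual 0.0 km
  B: calculated 61.5 vs reported 72.4 → residual 10.9 km
  C: calculated 81.5 vs reported 81.5 → residual 0.0 km
  D: calculated 41.7 vs reported 41.7 → residual 0.0 km
A, C, D are mutually consistent (residuals ≈ 0); B is off by 10.9 km.

B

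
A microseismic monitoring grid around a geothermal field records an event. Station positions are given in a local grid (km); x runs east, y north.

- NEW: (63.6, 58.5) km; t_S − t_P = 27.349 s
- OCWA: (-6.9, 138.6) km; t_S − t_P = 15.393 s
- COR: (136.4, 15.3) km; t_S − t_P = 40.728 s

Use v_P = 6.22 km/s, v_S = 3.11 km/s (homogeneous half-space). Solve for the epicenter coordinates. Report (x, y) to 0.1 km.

Distance from S−P lag: d = Δt · v_P v_S / (v_P − v_S) = Δt · (6.22·3.11)/(6.22−3.11) ≈ 6.2200·Δt.
So d_NEW = 170.11, d_OCWA = 95.74, d_COR = 253.33 km.
Circle about each station: (x − 63.6)² + (y − 58.5)² = 170.11²; (x + 6.9)² + (y − 138.6)² = 95.74²; (x − 136.4)² + (y − 15.3)² = 253.33².
Subtracting the NEW equation from the OCWA and COR equations removes the quadratic terms:
-141.0 x + 160.2 y = 31561.62
145.6 x − 86.4 y = -23866.84
Solving the 2×2 system: x ≈ -98.4, y ≈ 110.4 km.

x ≈ -98.4 km, y ≈ 110.4 km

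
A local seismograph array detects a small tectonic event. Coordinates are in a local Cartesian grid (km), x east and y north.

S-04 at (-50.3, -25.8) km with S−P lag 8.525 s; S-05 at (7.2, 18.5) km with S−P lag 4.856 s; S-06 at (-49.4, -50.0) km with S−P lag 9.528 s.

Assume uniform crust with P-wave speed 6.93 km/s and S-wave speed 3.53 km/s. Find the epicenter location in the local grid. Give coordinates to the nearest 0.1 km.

Distance from S−P lag: d = Δt · v_P v_S / (v_P − v_S) = Δt · (6.93·3.53)/(6.93−3.53) ≈ 7.1950·Δt.
So d_S-04 = 61.34, d_S-05 = 34.94, d_S-06 = 68.55 km.
Circle about each station: (x + 50.3)² + (y + 25.8)² = 61.34²; (x − 7.2)² + (y − 18.5)² = 34.94²; (x + 49.4)² + (y + 50.0)² = 68.55².
Subtracting the S-04 equation from the S-05 and S-06 equations removes the quadratic terms:
115.0 x + 88.6 y = -259.85
1.8 x − 48.4 y = 808.12
Solving the 2×2 system: x ≈ 10.3, y ≈ -16.3 km.

x ≈ 10.3 km, y ≈ -16.3 km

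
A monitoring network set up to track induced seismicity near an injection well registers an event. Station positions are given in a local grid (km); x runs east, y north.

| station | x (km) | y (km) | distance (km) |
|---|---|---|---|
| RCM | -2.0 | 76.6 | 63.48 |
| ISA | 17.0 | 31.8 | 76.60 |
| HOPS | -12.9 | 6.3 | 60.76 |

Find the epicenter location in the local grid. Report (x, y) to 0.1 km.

Circle about each station: (x + 2.0)² + (y − 76.6)² = 63.48²; (x − 17.0)² + (y − 31.8)² = 76.60²; (x + 12.9)² + (y − 6.3)² = 60.76².
Subtracting pairs of circle equations eliminates x²+y² and gives linear equations (the radical axes):
38.0 x − 89.6 y = -6409.17
-21.8 x − 140.6 y = -5327.53
Solving the 2×2 system: x ≈ -58.1, y ≈ 46.9 km.

-58.1 km east, 46.9 km north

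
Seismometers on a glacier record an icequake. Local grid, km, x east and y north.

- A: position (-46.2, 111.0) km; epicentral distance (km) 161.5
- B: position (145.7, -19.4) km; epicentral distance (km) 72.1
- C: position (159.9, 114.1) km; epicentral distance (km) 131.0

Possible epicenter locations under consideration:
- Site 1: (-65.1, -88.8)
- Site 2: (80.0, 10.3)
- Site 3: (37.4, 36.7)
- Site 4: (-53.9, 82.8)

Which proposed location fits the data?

For each candidate, compare |candidate − station| to the reported distance:
Site 1: residuals A 39.2, B 149.8, C 172.0 → max 172.0 km
Site 2: residuals A 0.0, B 0.0, C 0.0 → max 0.0 km
Site 3: residuals A 49.7, B 49.9, C 13.9 → max 49.9 km
Site 4: residuals A 132.3, B 152.1, C 85.1 → max 152.1 km
Only Site 2 has all residuals ≈ 0.

Site 2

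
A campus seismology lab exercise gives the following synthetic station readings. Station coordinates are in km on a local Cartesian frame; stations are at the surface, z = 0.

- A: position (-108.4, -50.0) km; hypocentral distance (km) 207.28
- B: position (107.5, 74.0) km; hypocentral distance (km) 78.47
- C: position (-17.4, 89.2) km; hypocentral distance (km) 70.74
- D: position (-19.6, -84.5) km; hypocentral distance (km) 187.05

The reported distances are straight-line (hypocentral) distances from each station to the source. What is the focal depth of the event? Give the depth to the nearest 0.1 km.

Each station gives a sphere (x−x_i)² + (y−y_i)² + z² = d_i² (stations at z=0).
Subtracting the A sphere from B and C: z² cancels, leaving linear equations in x and y:
431.8 x + 248.0 y = 39589.15
182.0 x + 278.4 y = 31969.69
Solving: x ≈ 41.199, y ≈ 87.900 km (keep extra digits for the depth step; rounded: 41.2, 87.9).
Then from the A sphere: z² = 207.28² − (x + 108.4)² − (y + 50.0)² with x = 41.199, y = 87.900, so z ≈ 39.607 ≈ 39.6 km.

z ≈ 39.6 km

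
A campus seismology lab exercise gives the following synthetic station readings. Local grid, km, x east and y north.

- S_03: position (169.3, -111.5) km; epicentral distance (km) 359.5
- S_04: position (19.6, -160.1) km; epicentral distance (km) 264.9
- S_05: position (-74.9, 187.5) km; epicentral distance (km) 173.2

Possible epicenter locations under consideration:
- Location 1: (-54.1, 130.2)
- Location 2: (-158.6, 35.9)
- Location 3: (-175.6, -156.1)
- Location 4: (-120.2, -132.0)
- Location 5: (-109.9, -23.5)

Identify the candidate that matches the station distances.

For each candidate, compare |candidate − station| to the reported distance:
Location 1: residuals S_03 30.4, S_04 34.6, S_05 112.2 → max 112.2 km
Location 2: residuals S_03 0.0, S_04 0.0, S_05 0.0 → max 0.0 km
Location 3: residuals S_03 11.7, S_04 69.7, S_05 184.9 → max 184.9 km
Location 4: residuals S_03 69.3, S_04 122.3, S_05 149.5 → max 149.5 km
Location 5: residuals S_03 66.8, S_04 76.7, S_05 40.7 → max 76.7 km
Only Location 2 has all residuals ≈ 0.

Location 2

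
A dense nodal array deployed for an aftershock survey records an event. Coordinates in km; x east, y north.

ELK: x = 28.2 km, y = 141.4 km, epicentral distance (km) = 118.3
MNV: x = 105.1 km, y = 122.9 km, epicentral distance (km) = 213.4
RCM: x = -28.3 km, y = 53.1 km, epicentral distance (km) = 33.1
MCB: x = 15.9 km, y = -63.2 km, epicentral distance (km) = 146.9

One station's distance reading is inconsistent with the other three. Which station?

Solve using three stations at a time. Using ELK, RCM, MCB (subtract circle equations pairwise → linear system) gives (x, y) ≈ (-60.0, 62.6).
Distances from that point to each station vs reported:
  ELK: calculated 118.3 vs reported 118.3 → residual 0.0 km
  MNV: calculated 175.8 vs reported 213.4 → residual 37.6 km
  RCM: calculated 33.1 vs reported 33.1 → residual 0.0 km
  MCB: calculated 146.9 vs reported 146.9 → residual 0.0 km
ELK, RCM, MCB are mutually consistent (residuals ≈ 0); MNV is off by 37.6 km.

MNV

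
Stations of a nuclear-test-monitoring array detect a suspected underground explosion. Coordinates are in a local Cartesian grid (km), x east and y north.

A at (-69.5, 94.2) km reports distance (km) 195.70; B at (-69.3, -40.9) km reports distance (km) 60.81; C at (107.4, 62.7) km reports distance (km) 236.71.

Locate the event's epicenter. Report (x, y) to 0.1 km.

(-63.2, -101.4)

Circle about each station: (x + 69.5)² + (y − 94.2)² = 195.70²; (x + 69.3)² + (y + 40.9)² = 60.81²; (x − 107.4)² + (y − 62.7)² = 236.71².
Subtracting the A equation from the B and C equations removes the quadratic terms:
0.4 x − 270.2 y = 27372.04
353.8 x − 63.0 y = -15970.97
Solving the 2×2 system: x ≈ -63.2, y ≈ -101.4 km.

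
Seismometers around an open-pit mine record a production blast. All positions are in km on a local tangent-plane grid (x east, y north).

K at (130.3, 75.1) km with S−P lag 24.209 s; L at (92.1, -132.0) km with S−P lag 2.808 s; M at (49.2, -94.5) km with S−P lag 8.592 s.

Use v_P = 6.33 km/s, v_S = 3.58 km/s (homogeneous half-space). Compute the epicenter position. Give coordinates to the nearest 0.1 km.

Distance from S−P lag: d = Δt · v_P v_S / (v_P − v_S) = Δt · (6.33·3.58)/(6.33−3.58) ≈ 8.2405·Δt.
So d_K = 199.49, d_L = 23.14, d_M = 70.80 km.
Circle about each station: (x − 130.3)² + (y − 75.1)² = 199.49²; (x − 92.1)² + (y + 132.0)² = 23.14²; (x − 49.2)² + (y + 94.5)² = 70.80².
Subtracting the K equation from the L and M equations removes the quadratic terms:
-76.4 x − 414.2 y = 42549.11
-162.2 x − 339.2 y = 23516.41
Solving the 2×2 system: x ≈ 113.7, y ≈ -123.7 km.

113.7 km east, -123.7 km north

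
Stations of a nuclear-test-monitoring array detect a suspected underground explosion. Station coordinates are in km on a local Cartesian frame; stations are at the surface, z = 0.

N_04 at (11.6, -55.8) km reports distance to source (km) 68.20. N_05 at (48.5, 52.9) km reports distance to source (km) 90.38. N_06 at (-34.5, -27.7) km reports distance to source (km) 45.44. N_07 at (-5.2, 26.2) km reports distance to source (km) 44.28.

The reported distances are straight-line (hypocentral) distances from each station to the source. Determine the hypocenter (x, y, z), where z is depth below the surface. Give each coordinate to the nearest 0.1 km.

x ≈ -15.4 km, y ≈ -2.2 km, depth ≈ 32.4 km

Each station gives a sphere (x−x_i)² + (y−y_i)² + z² = d_i² (stations at z=0).
Subtracting the N_04 sphere from N_05 and N_06: z² cancels, leaving linear equations in x and y:
73.8 x + 217.4 y = -1614.84
-92.2 x + 56.2 y = 1295.79
Solving: x ≈ -15.396, y ≈ -2.202 km (keep extra digits for the depth step; rounded: -15.4, -2.2).
Then from the N_04 sphere: z² = 68.20² − (x − 11.6)² − (y + 55.8)² with x = -15.396, y = -2.202, so z ≈ 32.399 ≈ 32.4 km.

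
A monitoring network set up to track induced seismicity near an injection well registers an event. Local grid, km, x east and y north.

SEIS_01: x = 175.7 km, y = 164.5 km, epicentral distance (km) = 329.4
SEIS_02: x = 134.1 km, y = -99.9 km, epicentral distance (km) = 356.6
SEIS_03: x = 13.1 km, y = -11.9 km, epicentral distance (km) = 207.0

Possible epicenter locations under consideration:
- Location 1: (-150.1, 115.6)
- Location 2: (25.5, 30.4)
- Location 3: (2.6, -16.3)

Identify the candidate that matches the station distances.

Location 1

For each candidate, compare |candidate − station| to the reported distance:
Location 1: residuals SEIS_01 0.0, SEIS_02 0.1, SEIS_03 0.1 → max 0.1 km
Location 2: residuals SEIS_01 128.0, SEIS_02 187.0, SEIS_03 162.9 → max 187.0 km
Location 3: residuals SEIS_01 79.1, SEIS_02 200.8, SEIS_03 195.6 → max 200.8 km
Only Location 1 has all residuals ≈ 0.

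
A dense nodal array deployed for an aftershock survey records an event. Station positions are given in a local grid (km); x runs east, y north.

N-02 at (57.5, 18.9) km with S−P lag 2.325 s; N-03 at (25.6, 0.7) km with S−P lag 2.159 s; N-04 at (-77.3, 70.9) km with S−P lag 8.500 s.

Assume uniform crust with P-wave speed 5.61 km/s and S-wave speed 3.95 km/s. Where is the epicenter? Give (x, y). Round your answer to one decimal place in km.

(28.3, 29.4)

Distance from S−P lag: d = Δt · v_P v_S / (v_P − v_S) = Δt · (5.61·3.95)/(5.61−3.95) ≈ 13.3491·Δt.
So d_N-02 = 31.04, d_N-03 = 28.82, d_N-04 = 113.47 km.
Circle about each station: (x − 57.5)² + (y − 18.9)² = 31.04²; (x − 25.6)² + (y − 0.7)² = 28.82²; (x + 77.3)² + (y − 70.9)² = 113.47².
Subtracting the N-02 equation from the N-03 and N-04 equations removes the quadratic terms:
-63.8 x − 36.4 y = -2874.72
-269.6 x + 104.0 y = -4573.32
Solving the 2×2 system: x ≈ 28.3, y ≈ 29.4 km.
Check against N-02 (with the unrounded x, y): √((x − 57.5)²+(y − 18.9)²) = 31.03 ≈ 31.04 km. ✓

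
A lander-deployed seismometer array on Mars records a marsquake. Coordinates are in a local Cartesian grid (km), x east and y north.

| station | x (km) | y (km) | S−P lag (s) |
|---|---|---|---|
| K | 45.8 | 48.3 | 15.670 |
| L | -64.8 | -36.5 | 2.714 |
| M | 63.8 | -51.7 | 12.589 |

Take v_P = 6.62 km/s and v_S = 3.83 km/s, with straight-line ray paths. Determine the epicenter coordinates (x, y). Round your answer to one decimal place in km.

(-50.5, -56.6)

Distance from S−P lag: d = Δt · v_P v_S / (v_P − v_S) = Δt · (6.62·3.83)/(6.62−3.83) ≈ 9.0877·Δt.
So d_K = 142.40, d_L = 24.66, d_M = 114.40 km.
Circle about each station: (x − 45.8)² + (y − 48.3)² = 142.40²; (x + 64.8)² + (y + 36.5)² = 24.66²; (x − 63.8)² + (y + 51.7)² = 114.40².
Subtracting the K equation from the L and M equations removes the quadratic terms:
-221.2 x − 169.6 y = 20770.40
36.0 x − 200.0 y = 9503.20
Solving the 2×2 system: x ≈ -50.5, y ≈ -56.6 km.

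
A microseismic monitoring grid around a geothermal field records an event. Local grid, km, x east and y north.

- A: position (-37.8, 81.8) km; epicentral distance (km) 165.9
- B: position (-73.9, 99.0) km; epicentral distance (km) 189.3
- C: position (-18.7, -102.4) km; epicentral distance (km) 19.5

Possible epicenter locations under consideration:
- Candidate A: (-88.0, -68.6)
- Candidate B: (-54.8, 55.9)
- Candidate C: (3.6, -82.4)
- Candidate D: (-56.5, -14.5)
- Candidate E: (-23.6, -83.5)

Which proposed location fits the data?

Candidate E

For each candidate, compare |candidate − station| to the reported distance:
Candidate A: residuals A 7.3, B 21.1, C 57.6 → max 57.6 km
Candidate B: residuals A 134.9, B 142.2, C 142.9 → max 142.9 km
Candidate C: residuals A 3.4, B 8.0, C 10.5 → max 10.5 km
Candidate D: residuals A 67.8, B 74.5, C 76.2 → max 76.2 km
Candidate E: residuals A 0.0, B 0.0, C 0.0 → max 0.0 km
Only Candidate E has all residuals ≈ 0.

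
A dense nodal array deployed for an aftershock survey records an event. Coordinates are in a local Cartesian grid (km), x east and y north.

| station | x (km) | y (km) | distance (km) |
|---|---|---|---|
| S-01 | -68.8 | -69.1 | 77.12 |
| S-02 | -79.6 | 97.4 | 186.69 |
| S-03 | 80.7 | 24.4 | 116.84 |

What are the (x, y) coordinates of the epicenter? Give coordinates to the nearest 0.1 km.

Circle about each station: (x + 68.8)² + (y + 69.1)² = 77.12²; (x + 79.6)² + (y − 97.4)² = 186.69²; (x − 80.7)² + (y − 24.4)² = 116.84².
Subtracting the S-01 equation from the S-02 and S-03 equations removes the quadratic terms:
-21.6 x + 333.0 y = -22590.99
299.0 x + 187.0 y = -10104.49
Solving the 2×2 system: x ≈ 8.3, y ≈ -67.3 km.
Check against S-01 (with the unrounded x, y): √((x + 68.8)²+(y + 69.1)²) = 77.12 ≈ 77.12 km. ✓

8.3 km east, -67.3 km north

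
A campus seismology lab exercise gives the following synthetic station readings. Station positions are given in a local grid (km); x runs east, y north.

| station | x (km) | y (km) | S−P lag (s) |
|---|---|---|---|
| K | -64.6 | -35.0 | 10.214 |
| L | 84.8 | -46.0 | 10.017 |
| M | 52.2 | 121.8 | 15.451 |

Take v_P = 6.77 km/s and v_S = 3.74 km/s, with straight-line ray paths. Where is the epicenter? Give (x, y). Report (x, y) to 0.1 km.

x ≈ 13.9 km, y ≈ -1.5 km

Distance from S−P lag: d = Δt · v_P v_S / (v_P − v_S) = Δt · (6.77·3.74)/(6.77−3.74) ≈ 8.3564·Δt.
So d_K = 85.35, d_L = 83.71, d_M = 129.11 km.
Circle about each station: (x + 64.6)² + (y + 35.0)² = 85.35²; (x − 84.8)² + (y + 46.0)² = 83.71²; (x − 52.2)² + (y − 121.8)² = 129.11².
Subtracting the K equation from the L and M equations removes the quadratic terms:
298.8 x − 22.0 y = 4186.14
233.6 x + 313.6 y = 2777.15
Solving the 2×2 system: x ≈ 13.9, y ≈ -1.5 km.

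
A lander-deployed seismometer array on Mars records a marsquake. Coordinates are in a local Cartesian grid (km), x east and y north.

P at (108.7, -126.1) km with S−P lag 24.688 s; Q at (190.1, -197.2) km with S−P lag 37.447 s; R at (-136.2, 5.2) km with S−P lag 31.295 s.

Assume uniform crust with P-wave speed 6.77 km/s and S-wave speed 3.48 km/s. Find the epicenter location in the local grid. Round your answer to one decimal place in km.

83.6 km east, 48.9 km north

Distance from S−P lag: d = Δt · v_P v_S / (v_P − v_S) = Δt · (6.77·3.48)/(6.77−3.48) ≈ 7.1610·Δt.
So d_P = 176.79, d_Q = 268.16, d_R = 224.10 km.
Circle about each station: (x − 108.7)² + (y + 126.1)² = 176.79²; (x − 190.1)² + (y + 197.2)² = 268.16²; (x + 136.2)² + (y − 5.2)² = 224.10².
Subtracting pairs of circle equations eliminates x²+y² and gives linear equations (the radical axes):
162.8 x − 142.2 y = 6653.87
-489.8 x + 262.6 y = -28105.53
Solving the 2×2 system: x ≈ 83.6, y ≈ 48.9 km.
Check against P (with the unrounded x, y): √((x − 108.7)²+(y + 126.1)²) = 176.83 ≈ 176.79 km. ✓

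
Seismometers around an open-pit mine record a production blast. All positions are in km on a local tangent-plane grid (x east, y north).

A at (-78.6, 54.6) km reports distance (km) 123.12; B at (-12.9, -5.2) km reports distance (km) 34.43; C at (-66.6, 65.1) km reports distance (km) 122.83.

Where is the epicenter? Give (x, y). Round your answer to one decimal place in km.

x ≈ 9.9 km, y ≈ -31.0 km

Circle about each station: (x + 78.6)² + (y − 54.6)² = 123.12²; (x + 12.9)² + (y + 5.2)² = 34.43²; (x + 66.6)² + (y − 65.1)² = 122.83².
Subtracting the A equation from the B and C equations removes the quadratic terms:
131.4 x − 119.6 y = 5007.44
24.0 x + 21.0 y = -414.22
Solving the 2×2 system: x ≈ 9.9, y ≈ -31.0 km.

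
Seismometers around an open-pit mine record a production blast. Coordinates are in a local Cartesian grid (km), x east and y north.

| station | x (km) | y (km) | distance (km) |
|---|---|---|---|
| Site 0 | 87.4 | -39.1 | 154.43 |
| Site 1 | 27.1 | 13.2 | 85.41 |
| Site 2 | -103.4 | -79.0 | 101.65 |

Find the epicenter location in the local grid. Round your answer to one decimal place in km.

(-58.3, 12.1)

Circle about each station: (x − 87.4)² + (y + 39.1)² = 154.43²; (x − 27.1)² + (y − 13.2)² = 85.41²; (x + 103.4)² + (y + 79.0)² = 101.65².
Subtracting the Site 0 equation from the Site 1 and Site 2 equations removes the quadratic terms:
-120.6 x + 104.6 y = 8294.84
-381.6 x − 79.8 y = 21280.89
Solving the 2×2 system: x ≈ -58.3, y ≈ 12.1 km.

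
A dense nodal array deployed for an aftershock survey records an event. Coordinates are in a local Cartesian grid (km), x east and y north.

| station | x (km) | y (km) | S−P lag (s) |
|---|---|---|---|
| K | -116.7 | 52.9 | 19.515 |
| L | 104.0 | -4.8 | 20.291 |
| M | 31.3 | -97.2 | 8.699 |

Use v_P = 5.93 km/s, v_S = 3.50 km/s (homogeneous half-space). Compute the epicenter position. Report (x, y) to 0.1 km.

Distance from S−P lag: d = Δt · v_P v_S / (v_P − v_S) = Δt · (5.93·3.50)/(5.93−3.50) ≈ 8.5412·Δt.
So d_K = 166.68, d_L = 173.31, d_M = 74.30 km.
Circle about each station: (x + 116.7)² + (y − 52.9)² = 166.68²; (x − 104.0)² + (y + 4.8)² = 173.31²; (x − 31.3)² + (y + 97.2)² = 74.30².
Subtracting the K equation from the L and M equations removes the quadratic terms:
441.4 x − 115.4 y = -7832.39
296.0 x − 300.2 y = 16271.96
Solving the 2×2 system: x ≈ -43.0, y ≈ -96.6 km.

-43.0 km east, -96.6 km north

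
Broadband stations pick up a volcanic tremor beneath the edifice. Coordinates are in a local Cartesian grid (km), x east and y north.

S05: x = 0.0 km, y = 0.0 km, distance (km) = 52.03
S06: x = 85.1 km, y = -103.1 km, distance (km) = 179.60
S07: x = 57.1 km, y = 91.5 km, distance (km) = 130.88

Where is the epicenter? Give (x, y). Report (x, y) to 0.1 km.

Circle about each station: x² + y² = 52.03²; (x − 85.1)² + (y + 103.1)² = 179.60²; (x − 57.1)² + (y − 91.5)² = 130.88².
Subtracting pairs of circle equations eliminates x²+y² and gives linear equations (the radical axes):
170.2 x − 206.2 y = -11677.42
114.2 x + 183.0 y = -2789.79
Solving the 2×2 system: x ≈ -49.6, y ≈ 15.7 km.
Check against S05 (with the unrounded x, y): √(x²+y²) = 52.01 ≈ 52.03 km. ✓

-49.6 km east, 15.7 km north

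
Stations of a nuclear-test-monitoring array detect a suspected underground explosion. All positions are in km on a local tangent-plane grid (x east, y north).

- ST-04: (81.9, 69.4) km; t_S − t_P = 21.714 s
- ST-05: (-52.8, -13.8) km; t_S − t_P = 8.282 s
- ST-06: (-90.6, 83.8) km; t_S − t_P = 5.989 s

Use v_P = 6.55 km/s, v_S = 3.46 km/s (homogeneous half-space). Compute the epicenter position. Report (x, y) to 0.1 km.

Distance from S−P lag: d = Δt · v_P v_S / (v_P − v_S) = Δt · (6.55·3.46)/(6.55−3.46) ≈ 7.3343·Δt.
So d_ST-04 = 159.26, d_ST-05 = 60.74, d_ST-06 = 43.93 km.
Circle about each station: (x − 81.9)² + (y − 69.4)² = 159.26²; (x + 52.8)² + (y + 13.8)² = 60.74²; (x + 90.6)² + (y − 83.8)² = 43.93².
Subtracting pairs of circle equations eliminates x²+y² and gives linear equations (the radical axes):
-269.4 x − 166.4 y = 13128.71
-345.0 x + 28.8 y = 27140.73
Solving the 2×2 system: x ≈ -75.1, y ≈ 42.7 km.

-75.1 km east, 42.7 km north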